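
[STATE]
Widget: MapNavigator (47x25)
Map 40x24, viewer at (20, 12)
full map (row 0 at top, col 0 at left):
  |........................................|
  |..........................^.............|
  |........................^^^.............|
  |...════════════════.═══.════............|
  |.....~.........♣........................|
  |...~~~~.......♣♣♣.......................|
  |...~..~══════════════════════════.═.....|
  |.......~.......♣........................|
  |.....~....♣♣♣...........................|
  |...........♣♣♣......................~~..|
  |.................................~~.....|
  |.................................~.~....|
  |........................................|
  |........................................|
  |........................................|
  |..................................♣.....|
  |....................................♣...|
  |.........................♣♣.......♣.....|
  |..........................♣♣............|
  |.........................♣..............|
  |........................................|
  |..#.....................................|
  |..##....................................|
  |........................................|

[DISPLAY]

   ........................................    
   ..........................^.............    
   ........................^^^.............    
   ...════════════════.═══.════............    
   .....~.........♣........................    
   ...~~~~.......♣♣♣.......................    
   ...~..~══════════════════════════.═.....    
   .......~.......♣........................    
   .....~....♣♣♣...........................    
   ...........♣♣♣......................~~..    
   .................................~~.....    
   .................................~.~....    
   ....................@...................    
   ........................................    
   ........................................    
   ..................................♣.....    
   ....................................♣...    
   .........................♣♣.......♣.....    
   ..........................♣♣............    
   .........................♣..............    
   ........................................    
   ..#.....................................    
   ..##....................................    
   ........................................    
                                               


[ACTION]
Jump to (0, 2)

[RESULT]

                                               
                                               
                                               
                                               
                                               
                                               
                                               
                                               
                                               
                                               
                       ........................
                       ........................
                       @.......................
                       ...════════════════.═══.
                       .....~.........♣........
                       ...~~~~.......♣♣♣.......
                       ...~..~═════════════════
                       .......~.......♣........
                       .....~....♣♣♣...........
                       ...........♣♣♣..........
                       ........................
                       ........................
                       ........................
                       ........................
                       ........................


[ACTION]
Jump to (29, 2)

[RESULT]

                                               
                                               
                                               
                                               
                                               
                                               
                                               
                                               
                                               
                                               
..................................             
....................^.............             
..................^^^..@..........             
═════════════.═══.════............             
.........♣........................             
~.......♣♣♣.......................             
~══════════════════════════.═.....             
.~.......♣........................             
....♣♣♣...........................             
.....♣♣♣......................~~..             
...........................~~.....             
...........................~.~....             
..................................             
..................................             
..................................             


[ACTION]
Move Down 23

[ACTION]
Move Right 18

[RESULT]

.................~.~....                       
........................                       
........................                       
........................                       
..................♣.....                       
....................♣...                       
.........♣♣.......♣.....                       
..........♣♣............                       
.........♣..............                       
........................                       
........................                       
........................                       
.......................@                       
                                               
                                               
                                               
                                               
                                               
                                               
                                               
                                               
                                               
                                               
                                               
                                               


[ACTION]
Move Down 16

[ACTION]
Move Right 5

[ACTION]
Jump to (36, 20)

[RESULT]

...........................                    
♣......................~~..                    
....................~~.....                    
....................~.~....                    
...........................                    
...........................                    
...........................                    
.....................♣.....                    
.......................♣...                    
............♣♣.......♣.....                    
.............♣♣............                    
............♣..............                    
.......................@...                    
...........................                    
...........................                    
...........................                    
                                               
                                               
                                               
                                               
                                               
                                               
                                               
                                               
                                               


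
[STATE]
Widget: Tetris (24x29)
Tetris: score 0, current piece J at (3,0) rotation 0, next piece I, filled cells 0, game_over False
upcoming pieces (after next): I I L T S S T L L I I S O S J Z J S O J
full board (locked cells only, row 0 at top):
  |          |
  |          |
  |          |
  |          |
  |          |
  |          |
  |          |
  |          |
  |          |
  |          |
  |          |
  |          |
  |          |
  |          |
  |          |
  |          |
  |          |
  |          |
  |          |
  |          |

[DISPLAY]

   █      │Next:        
   ███    │████         
          │             
          │             
          │             
          │             
          │Score:       
          │0            
          │             
          │             
          │             
          │             
          │             
          │             
          │             
          │             
          │             
          │             
          │             
          │             
          │             
          │             
          │             
          │             
          │             
          │             
          │             
          │             
          │             


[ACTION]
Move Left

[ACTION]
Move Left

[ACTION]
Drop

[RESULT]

          │Next:        
 █        │████         
 ███      │             
          │             
          │             
          │             
          │Score:       
          │0            
          │             
          │             
          │             
          │             
          │             
          │             
          │             
          │             
          │             
          │             
          │             
          │             
          │             
          │             
          │             
          │             
          │             
          │             
          │             
          │             
          │             


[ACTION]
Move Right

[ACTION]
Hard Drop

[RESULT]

   ████   │Next:        
          │████         
          │             
          │             
          │             
          │             
          │Score:       
          │0            
          │             
          │             
          │             
          │             
          │             
          │             
          │             
          │             
          │             
          │             
  █       │             
  ███     │             
          │             
          │             
          │             
          │             
          │             
          │             
          │             
          │             
          │             


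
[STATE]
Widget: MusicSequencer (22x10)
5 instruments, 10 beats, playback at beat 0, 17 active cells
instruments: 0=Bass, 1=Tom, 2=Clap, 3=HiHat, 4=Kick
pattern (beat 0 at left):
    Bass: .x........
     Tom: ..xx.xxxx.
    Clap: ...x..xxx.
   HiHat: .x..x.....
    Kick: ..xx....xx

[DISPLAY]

      ▼123456789      
  Bass·█········      
   Tom··██·████·      
  Clap···█··███·      
 HiHat·█··█·····      
  Kick··██····██      
                      
                      
                      
                      


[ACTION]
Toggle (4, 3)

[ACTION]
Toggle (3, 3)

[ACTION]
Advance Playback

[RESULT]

      0▼23456789      
  Bass·█········      
   Tom··██·████·      
  Clap···█··███·      
 HiHat·█·██·····      
  Kick··█·····██      
                      
                      
                      
                      


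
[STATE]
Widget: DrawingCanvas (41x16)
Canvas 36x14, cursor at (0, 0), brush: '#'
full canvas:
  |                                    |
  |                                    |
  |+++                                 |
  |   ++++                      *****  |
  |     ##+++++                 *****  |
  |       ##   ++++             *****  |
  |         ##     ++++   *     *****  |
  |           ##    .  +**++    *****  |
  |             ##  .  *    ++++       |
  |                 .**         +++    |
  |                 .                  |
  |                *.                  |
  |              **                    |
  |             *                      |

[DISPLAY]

+                                        
                                         
+++                                      
   ++++                      *****       
     ##+++++                 *****       
       ##   ++++             *****       
         ##     ++++   *     *****       
           ##    .  +**++    *****       
             ##  .  *    ++++            
                 .**         +++         
                 .                       
                *.                       
              **                         
             *                           
                                         
                                         


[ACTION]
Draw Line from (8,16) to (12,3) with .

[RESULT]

+                                        
                                         
+++                                      
   ++++                      *****       
     ##+++++                 *****       
       ##   ++++             *****       
         ##     ++++   *     *****       
           ##    .  +**++    *****       
             ##...  *    ++++            
            ...  .**         +++         
        ....     .                       
     ...        *.                       
   ..         **                         
             *                           
                                         
                                         


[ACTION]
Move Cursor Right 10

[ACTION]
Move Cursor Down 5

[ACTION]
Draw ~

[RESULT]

                                         
                                         
+++                                      
   ++++                      *****       
     ##+++++                 *****       
       ## ~ ++++             *****       
         ##     ++++   *     *****       
           ##    .  +**++    *****       
             ##...  *    ++++            
            ...  .**         +++         
        ....     .                       
     ...        *.                       
   ..         **                         
             *                           
                                         
                                         


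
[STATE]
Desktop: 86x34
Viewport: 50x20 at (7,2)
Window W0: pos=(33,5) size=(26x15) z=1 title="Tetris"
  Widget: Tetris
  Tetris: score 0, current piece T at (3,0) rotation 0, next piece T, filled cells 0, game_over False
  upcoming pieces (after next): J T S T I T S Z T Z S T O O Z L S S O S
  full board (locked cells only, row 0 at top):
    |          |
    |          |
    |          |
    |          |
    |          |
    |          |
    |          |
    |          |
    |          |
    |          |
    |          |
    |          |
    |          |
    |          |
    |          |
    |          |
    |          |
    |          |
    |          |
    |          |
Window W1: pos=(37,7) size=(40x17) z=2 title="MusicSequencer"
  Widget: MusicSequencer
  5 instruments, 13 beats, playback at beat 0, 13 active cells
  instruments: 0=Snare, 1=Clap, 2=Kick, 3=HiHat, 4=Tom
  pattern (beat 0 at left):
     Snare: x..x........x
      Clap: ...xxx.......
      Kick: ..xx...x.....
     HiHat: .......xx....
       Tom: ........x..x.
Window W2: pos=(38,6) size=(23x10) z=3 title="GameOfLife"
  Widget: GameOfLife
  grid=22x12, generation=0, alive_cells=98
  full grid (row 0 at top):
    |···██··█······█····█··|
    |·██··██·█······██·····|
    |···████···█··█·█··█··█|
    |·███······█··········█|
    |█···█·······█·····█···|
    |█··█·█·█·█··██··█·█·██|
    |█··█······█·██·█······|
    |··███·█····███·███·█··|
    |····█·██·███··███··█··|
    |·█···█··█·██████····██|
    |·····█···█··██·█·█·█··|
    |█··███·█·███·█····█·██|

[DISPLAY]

                                                  
                                                  
                                                  
                          ┏━━━━━━━━━━━━━━━━━━━━━━━
                          ┃ Tet┏━━━━━━━━━━━━━━━━━━
                          ┠───┏┃ GameOfLife       
                          ┃   ┃┠──────────────────
                          ┃   ┠┃Gen: 0            
                          ┃   ┃┃·███······█·······
                          ┃   ┃┃█···█·······█·····
                          ┃   ┃┃█··█·█·█·█··██··█·
                          ┃   ┃┃█··█······█·██·█··
                          ┃   ┃┃··███·█····███·███
                          ┃   ┃┗━━━━━━━━━━━━━━━━━━
                          ┃   ┃                   
                          ┃   ┃                   
                          ┃   ┃                   
                          ┗━━━┃                   
                              ┃                   
                              ┃                   


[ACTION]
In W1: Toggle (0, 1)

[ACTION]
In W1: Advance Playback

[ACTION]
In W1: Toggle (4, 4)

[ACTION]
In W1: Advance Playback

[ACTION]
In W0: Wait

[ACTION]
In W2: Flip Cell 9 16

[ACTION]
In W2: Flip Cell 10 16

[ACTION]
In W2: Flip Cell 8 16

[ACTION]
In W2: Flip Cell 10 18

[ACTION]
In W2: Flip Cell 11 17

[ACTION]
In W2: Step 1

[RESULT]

                                                  
                                                  
                                                  
                          ┏━━━━━━━━━━━━━━━━━━━━━━━
                          ┃ Tet┏━━━━━━━━━━━━━━━━━━
                          ┠───┏┃ GameOfLife       
                          ┃   ┃┠──────────────────
                          ┃   ┠┃Gen: 1            
                          ┃   ┃┃·██········█······
                          ┃   ┃┃█···█······███···█
                          ┃   ┃┃██·█··········█··█
                          ┃   ┃┃·█···██···█····█··
                          ┃   ┃┃··█·█·██·█········
                          ┃   ┃┗━━━━━━━━━━━━━━━━━━
                          ┃   ┃                   
                          ┃   ┃                   
                          ┃   ┃                   
                          ┗━━━┃                   
                              ┃                   
                              ┃                   


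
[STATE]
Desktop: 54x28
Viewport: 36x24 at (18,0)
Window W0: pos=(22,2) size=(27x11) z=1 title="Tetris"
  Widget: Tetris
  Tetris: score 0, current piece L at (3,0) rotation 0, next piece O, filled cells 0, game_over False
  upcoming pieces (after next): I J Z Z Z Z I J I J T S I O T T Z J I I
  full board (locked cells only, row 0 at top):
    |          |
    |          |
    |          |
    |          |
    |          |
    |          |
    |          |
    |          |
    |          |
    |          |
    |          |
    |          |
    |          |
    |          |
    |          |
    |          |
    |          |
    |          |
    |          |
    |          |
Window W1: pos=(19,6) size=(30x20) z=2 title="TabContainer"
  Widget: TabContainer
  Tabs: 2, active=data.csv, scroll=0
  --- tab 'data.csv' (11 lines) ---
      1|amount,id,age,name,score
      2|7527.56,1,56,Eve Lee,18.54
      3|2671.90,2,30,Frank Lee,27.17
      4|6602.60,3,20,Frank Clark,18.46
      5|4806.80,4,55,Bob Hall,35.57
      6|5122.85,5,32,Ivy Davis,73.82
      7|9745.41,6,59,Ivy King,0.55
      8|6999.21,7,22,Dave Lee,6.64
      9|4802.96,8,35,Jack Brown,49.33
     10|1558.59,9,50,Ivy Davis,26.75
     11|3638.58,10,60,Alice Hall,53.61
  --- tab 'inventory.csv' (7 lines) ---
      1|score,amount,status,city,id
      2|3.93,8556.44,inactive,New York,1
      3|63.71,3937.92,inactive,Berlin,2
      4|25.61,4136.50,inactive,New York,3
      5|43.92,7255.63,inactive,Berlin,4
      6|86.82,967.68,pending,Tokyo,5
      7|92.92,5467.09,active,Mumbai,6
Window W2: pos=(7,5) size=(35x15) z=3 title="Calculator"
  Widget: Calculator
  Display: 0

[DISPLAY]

                                    
                                    
    ┏━━━━━━━━━━━━━━━━━━━━━━━━━┓     
    ┃ Tetris                  ┃     
    ┠─────────────────────────┨     
━━━━━━━━━━━━━━━━━━━━━━━┓      ┃     
r                      ┃━━━━━━┓     
───────────────────────┨      ┃     
                      0┃──────┨     
──┬───┐                ┃csv   ┃     
9 │ ÷ │                ┃──────┃     
──┼───┤                ┃re    ┃     
6 │ × │                ┃8.54  ┃     
──┼───┤                ┃,27.17┃     
3 │ - │                ┃rk,18.┃     
──┼───┤                ┃35.57 ┃     
= │ + │                ┃,73.82┃     
──┼───┤                ┃0.55  ┃     
MR│ M+│                ┃6.64  ┃     
━━━━━━━━━━━━━━━━━━━━━━━┛n,49.3┃     
 ┃1558.59,9,50,Ivy Davis,26.75┃     
 ┃3638.58,10,60,Alice Hall,53.┃     
 ┃                            ┃     
 ┃                            ┃     


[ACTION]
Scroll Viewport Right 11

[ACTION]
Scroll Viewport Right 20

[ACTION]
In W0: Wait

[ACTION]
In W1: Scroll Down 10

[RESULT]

                                    
                                    
    ┏━━━━━━━━━━━━━━━━━━━━━━━━━┓     
    ┃ Tetris                  ┃     
    ┠─────────────────────────┨     
━━━━━━━━━━━━━━━━━━━━━━━┓      ┃     
r                      ┃━━━━━━┓     
───────────────────────┨      ┃     
                      0┃──────┨     
──┬───┐                ┃csv   ┃     
9 │ ÷ │                ┃──────┃     
──┼───┤                ┃ll,53.┃     
6 │ × │                ┃      ┃     
──┼───┤                ┃      ┃     
3 │ - │                ┃      ┃     
──┼───┤                ┃      ┃     
= │ + │                ┃      ┃     
──┼───┤                ┃      ┃     
MR│ M+│                ┃      ┃     
━━━━━━━━━━━━━━━━━━━━━━━┛      ┃     
 ┃                            ┃     
 ┃                            ┃     
 ┃                            ┃     
 ┃                            ┃     


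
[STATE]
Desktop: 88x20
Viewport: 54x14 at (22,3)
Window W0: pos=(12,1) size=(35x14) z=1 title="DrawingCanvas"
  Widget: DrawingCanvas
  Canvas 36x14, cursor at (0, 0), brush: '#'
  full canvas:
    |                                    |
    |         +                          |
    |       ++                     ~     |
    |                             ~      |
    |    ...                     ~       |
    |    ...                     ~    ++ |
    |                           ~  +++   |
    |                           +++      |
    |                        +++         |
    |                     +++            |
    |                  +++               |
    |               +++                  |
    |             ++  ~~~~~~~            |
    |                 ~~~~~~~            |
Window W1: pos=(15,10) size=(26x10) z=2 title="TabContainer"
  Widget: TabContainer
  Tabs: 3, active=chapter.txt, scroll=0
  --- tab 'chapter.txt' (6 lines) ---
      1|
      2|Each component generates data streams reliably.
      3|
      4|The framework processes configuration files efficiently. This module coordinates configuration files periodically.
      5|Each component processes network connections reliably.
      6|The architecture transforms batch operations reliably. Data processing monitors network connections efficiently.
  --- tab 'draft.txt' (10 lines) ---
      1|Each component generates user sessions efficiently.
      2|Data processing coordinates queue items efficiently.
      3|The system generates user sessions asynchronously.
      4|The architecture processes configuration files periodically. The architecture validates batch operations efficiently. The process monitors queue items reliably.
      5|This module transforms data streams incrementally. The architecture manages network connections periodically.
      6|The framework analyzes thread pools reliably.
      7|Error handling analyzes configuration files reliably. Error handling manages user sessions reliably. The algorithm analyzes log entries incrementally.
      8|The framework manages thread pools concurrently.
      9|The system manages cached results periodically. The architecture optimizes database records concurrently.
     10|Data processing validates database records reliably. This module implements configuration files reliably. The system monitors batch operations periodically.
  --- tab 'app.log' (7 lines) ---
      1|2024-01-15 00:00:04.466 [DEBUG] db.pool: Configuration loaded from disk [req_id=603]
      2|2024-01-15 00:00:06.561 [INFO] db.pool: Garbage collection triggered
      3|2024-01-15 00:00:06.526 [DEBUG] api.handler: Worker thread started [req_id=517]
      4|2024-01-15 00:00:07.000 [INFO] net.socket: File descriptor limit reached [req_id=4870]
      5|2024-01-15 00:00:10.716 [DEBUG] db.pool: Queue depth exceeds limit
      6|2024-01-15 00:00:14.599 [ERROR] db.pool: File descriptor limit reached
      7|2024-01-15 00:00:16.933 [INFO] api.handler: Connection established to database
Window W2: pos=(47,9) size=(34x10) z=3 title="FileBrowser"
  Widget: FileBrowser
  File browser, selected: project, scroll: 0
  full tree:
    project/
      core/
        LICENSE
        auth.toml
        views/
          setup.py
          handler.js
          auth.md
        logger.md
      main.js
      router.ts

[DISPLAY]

────────────────────────┨                             
                        ┃                             
+                       ┃                             
                     ~  ┃                             
                    ~   ┃                             
                   ~    ┃                             
                   ~    ┃┏━━━━━━━━━━━━━━━━━━━━━━━━━━━━
━━━━━━━━━━━━━━━━━━┓  +++┃┃ FileBrowser                
ntainer           ┃++   ┃┠────────────────────────────
──────────────────┨     ┃┃> [-] project/              
er.txt]│ draft.txt┃     ┃┃    [+] core/               
──────────────────┃━━━━━┛┃    main.js                 
                  ┃      ┃    router.ts               
omponent generates┃      ┃                            


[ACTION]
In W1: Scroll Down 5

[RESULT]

────────────────────────┨                             
                        ┃                             
+                       ┃                             
                     ~  ┃                             
                    ~   ┃                             
                   ~    ┃                             
                   ~    ┃┏━━━━━━━━━━━━━━━━━━━━━━━━━━━━
━━━━━━━━━━━━━━━━━━┓  +++┃┃ FileBrowser                
ntainer           ┃++   ┃┠────────────────────────────
──────────────────┨     ┃┃> [-] project/              
er.txt]│ draft.txt┃     ┃┃    [+] core/               
──────────────────┃━━━━━┛┃    main.js                 
chitecture transfo┃      ┃    router.ts               
                  ┃      ┃                            


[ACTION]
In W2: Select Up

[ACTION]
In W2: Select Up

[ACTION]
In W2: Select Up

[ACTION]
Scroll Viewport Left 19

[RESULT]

         ┠─────────────────────────────────┨          
         ┃+                                ┃          
         ┃         +                       ┃          
         ┃       ++                     ~  ┃          
         ┃                             ~   ┃          
         ┃    ...                     ~    ┃          
         ┃    ...                     ~    ┃┏━━━━━━━━━
         ┃  ┏━━━━━━━━━━━━━━━━━━━━━━━━┓  +++┃┃ FileBrow
         ┃  ┃ TabContainer           ┃++   ┃┠─────────
         ┃  ┠────────────────────────┨     ┃┃> [-] pro
         ┃  ┃[chapter.txt]│ draft.txt┃     ┃┃    [+] c
         ┗━━┃────────────────────────┃━━━━━┛┃    main.
            ┃The architecture transfo┃      ┃    route
            ┃                        ┃      ┃         


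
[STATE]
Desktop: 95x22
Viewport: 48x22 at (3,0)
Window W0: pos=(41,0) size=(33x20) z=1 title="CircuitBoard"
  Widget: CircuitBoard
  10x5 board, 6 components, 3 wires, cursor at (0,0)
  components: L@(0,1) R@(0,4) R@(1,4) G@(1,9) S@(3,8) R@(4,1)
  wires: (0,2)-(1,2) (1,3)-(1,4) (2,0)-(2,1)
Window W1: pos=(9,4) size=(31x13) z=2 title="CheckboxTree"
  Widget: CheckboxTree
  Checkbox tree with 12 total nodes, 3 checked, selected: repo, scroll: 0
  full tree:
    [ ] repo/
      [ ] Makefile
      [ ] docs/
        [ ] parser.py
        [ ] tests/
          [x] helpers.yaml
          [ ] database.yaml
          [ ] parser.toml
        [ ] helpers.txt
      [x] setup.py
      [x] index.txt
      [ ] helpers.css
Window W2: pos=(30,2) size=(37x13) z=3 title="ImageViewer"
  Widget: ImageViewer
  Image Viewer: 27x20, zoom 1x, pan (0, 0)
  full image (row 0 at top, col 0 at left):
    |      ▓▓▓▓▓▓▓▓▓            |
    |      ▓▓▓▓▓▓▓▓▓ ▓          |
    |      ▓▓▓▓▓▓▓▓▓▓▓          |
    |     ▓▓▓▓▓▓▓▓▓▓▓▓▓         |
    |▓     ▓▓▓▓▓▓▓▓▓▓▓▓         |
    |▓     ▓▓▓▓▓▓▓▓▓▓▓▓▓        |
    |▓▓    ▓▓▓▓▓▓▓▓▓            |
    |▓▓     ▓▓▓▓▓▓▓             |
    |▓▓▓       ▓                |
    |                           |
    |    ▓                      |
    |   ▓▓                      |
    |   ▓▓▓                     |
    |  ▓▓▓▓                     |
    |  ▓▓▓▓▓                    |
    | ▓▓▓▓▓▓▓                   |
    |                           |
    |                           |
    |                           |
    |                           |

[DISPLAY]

                                      ┏━━━━━━━━━
                                      ┃ CircuitB
                           ┏━━━━━━━━━━━━━━━━━━━━
                           ┃ ImageViewer        
      ┏━━━━━━━━━━━━━━━━━━━━┠────────────────────
      ┃ CheckboxTree       ┃      ▓▓▓▓▓▓▓▓▓     
      ┠────────────────────┃      ▓▓▓▓▓▓▓▓▓ ▓   
      ┃>[-] repo/          ┃      ▓▓▓▓▓▓▓▓▓▓▓   
      ┃   [ ] Makefile     ┃     ▓▓▓▓▓▓▓▓▓▓▓▓▓  
      ┃   [-] docs/        ┃▓     ▓▓▓▓▓▓▓▓▓▓▓▓  
      ┃     [ ] parser.py  ┃▓     ▓▓▓▓▓▓▓▓▓▓▓▓▓ 
      ┃     [-] tests/     ┃▓▓    ▓▓▓▓▓▓▓▓▓     
      ┃       [x] helpers.y┃▓▓     ▓▓▓▓▓▓▓      
      ┃       [ ] database.┃▓▓▓       ▓         
      ┃       [ ] parser.to┗━━━━━━━━━━━━━━━━━━━━
      ┃     [ ] helpers.txt         ┃ ┃         
      ┗━━━━━━━━━━━━━━━━━━━━━━━━━━━━━┛ ┃         
                                      ┃         
                                      ┃         
                                      ┗━━━━━━━━━
                                                
                                                


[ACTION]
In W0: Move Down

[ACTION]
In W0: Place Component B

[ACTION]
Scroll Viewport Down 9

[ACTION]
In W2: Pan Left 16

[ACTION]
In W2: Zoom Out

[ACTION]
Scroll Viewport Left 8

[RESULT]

                                         ┏━━━━━━
                                         ┃ Circu
                              ┏━━━━━━━━━━━━━━━━━
                              ┃ ImageViewer     
         ┏━━━━━━━━━━━━━━━━━━━━┠─────────────────
         ┃ CheckboxTree       ┃      ▓▓▓▓▓▓▓▓▓  
         ┠────────────────────┃      ▓▓▓▓▓▓▓▓▓ ▓
         ┃>[-] repo/          ┃      ▓▓▓▓▓▓▓▓▓▓▓
         ┃   [ ] Makefile     ┃     ▓▓▓▓▓▓▓▓▓▓▓▓
         ┃   [-] docs/        ┃▓     ▓▓▓▓▓▓▓▓▓▓▓
         ┃     [ ] parser.py  ┃▓     ▓▓▓▓▓▓▓▓▓▓▓
         ┃     [-] tests/     ┃▓▓    ▓▓▓▓▓▓▓▓▓  
         ┃       [x] helpers.y┃▓▓     ▓▓▓▓▓▓▓   
         ┃       [ ] database.┃▓▓▓       ▓      
         ┃       [ ] parser.to┗━━━━━━━━━━━━━━━━━
         ┃     [ ] helpers.txt         ┃ ┃      
         ┗━━━━━━━━━━━━━━━━━━━━━━━━━━━━━┛ ┃      
                                         ┃      
                                         ┃      
                                         ┗━━━━━━
                                                
                                                


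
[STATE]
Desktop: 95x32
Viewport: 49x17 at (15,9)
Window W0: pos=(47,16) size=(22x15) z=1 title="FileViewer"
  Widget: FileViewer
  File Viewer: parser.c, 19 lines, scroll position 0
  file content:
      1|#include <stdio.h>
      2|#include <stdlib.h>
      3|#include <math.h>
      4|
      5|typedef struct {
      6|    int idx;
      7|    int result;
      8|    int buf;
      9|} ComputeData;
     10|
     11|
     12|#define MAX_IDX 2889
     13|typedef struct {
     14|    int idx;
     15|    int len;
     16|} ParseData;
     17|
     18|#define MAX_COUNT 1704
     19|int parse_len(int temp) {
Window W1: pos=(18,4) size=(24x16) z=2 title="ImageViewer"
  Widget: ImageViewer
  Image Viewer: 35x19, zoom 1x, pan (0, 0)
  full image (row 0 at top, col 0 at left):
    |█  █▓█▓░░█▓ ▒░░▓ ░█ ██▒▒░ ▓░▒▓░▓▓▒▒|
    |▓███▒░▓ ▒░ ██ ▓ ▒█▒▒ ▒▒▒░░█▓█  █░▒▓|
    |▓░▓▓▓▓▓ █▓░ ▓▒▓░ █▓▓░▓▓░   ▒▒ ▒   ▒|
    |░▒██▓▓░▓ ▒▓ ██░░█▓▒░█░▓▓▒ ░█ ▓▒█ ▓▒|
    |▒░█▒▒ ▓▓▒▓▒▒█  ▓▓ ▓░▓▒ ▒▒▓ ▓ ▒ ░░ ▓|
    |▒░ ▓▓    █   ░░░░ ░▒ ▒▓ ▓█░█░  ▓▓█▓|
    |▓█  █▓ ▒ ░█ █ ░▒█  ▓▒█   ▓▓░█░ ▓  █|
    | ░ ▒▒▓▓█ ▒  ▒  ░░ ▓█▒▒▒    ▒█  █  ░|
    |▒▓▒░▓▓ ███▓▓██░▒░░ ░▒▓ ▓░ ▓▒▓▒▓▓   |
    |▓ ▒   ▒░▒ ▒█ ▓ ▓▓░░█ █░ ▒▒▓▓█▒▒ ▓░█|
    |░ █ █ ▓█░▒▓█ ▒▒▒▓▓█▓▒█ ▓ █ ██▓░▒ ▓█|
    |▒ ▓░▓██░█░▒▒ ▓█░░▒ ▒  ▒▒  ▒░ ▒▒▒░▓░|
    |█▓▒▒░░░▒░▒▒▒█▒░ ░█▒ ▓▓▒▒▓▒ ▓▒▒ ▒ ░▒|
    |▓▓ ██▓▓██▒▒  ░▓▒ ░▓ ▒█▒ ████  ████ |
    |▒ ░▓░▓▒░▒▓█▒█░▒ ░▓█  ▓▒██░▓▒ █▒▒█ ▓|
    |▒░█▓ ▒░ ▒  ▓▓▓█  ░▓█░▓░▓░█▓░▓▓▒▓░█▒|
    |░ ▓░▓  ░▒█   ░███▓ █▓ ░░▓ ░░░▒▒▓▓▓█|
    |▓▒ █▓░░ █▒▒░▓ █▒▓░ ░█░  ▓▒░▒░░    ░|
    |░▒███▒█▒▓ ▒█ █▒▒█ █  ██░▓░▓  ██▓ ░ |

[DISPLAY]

   ┃▓░▓▓▓▓▓ █▓░ ▓▒▓░ █▓▓░▓┃                      
   ┃░▒██▓▓░▓ ▒▓ ██░░█▓▒░█░┃                      
   ┃▒░█▒▒ ▓▓▒▓▒▒█  ▓▓ ▓░▓▒┃                      
   ┃▒░ ▓▓    █   ░░░░ ░▒ ▒┃                      
   ┃▓█  █▓ ▒ ░█ █ ░▒█  ▓▒█┃                      
   ┃ ░ ▒▒▓▓█ ▒  ▒  ░░ ▓█▒▒┃                      
   ┃▒▓▒░▓▓ ███▓▓██░▒░░ ░▒▓┃                      
   ┃▓ ▒   ▒░▒ ▒█ ▓ ▓▓░░█ █┃     ┏━━━━━━━━━━━━━━━━
   ┃░ █ █ ▓█░▒▓█ ▒▒▒▓▓█▓▒█┃     ┃ FileViewer     
   ┃▒ ▓░▓██░█░▒▒ ▓█░░▒ ▒  ┃     ┠────────────────
   ┗━━━━━━━━━━━━━━━━━━━━━━┛     ┃#include <stdio.
                                ┃#include <stdlib
                                ┃#include <math.h
                                ┃                
                                ┃typedef struct {
                                ┃    int idx;    
                                ┃    int result; 


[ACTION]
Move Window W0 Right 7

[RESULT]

   ┃▓░▓▓▓▓▓ █▓░ ▓▒▓░ █▓▓░▓┃                      
   ┃░▒██▓▓░▓ ▒▓ ██░░█▓▒░█░┃                      
   ┃▒░█▒▒ ▓▓▒▓▒▒█  ▓▓ ▓░▓▒┃                      
   ┃▒░ ▓▓    █   ░░░░ ░▒ ▒┃                      
   ┃▓█  █▓ ▒ ░█ █ ░▒█  ▓▒█┃                      
   ┃ ░ ▒▒▓▓█ ▒  ▒  ░░ ▓█▒▒┃                      
   ┃▒▓▒░▓▓ ███▓▓██░▒░░ ░▒▓┃                      
   ┃▓ ▒   ▒░▒ ▒█ ▓ ▓▓░░█ █┃            ┏━━━━━━━━━
   ┃░ █ █ ▓█░▒▓█ ▒▒▒▓▓█▓▒█┃            ┃ FileView
   ┃▒ ▓░▓██░█░▒▒ ▓█░░▒ ▒  ┃            ┠─────────
   ┗━━━━━━━━━━━━━━━━━━━━━━┛            ┃#include 
                                       ┃#include 
                                       ┃#include 
                                       ┃         
                                       ┃typedef s
                                       ┃    int i
                                       ┃    int r


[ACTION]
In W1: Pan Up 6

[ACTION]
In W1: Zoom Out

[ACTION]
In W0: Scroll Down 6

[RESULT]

   ┃▓░▓▓▓▓▓ █▓░ ▓▒▓░ █▓▓░▓┃                      
   ┃░▒██▓▓░▓ ▒▓ ██░░█▓▒░█░┃                      
   ┃▒░█▒▒ ▓▓▒▓▒▒█  ▓▓ ▓░▓▒┃                      
   ┃▒░ ▓▓    █   ░░░░ ░▒ ▒┃                      
   ┃▓█  █▓ ▒ ░█ █ ░▒█  ▓▒█┃                      
   ┃ ░ ▒▒▓▓█ ▒  ▒  ░░ ▓█▒▒┃                      
   ┃▒▓▒░▓▓ ███▓▓██░▒░░ ░▒▓┃                      
   ┃▓ ▒   ▒░▒ ▒█ ▓ ▓▓░░█ █┃            ┏━━━━━━━━━
   ┃░ █ █ ▓█░▒▓█ ▒▒▒▓▓█▓▒█┃            ┃ FileView
   ┃▒ ▓░▓██░█░▒▒ ▓█░░▒ ▒  ┃            ┠─────────
   ┗━━━━━━━━━━━━━━━━━━━━━━┛            ┃    int r
                                       ┃    int b
                                       ┃} Compute
                                       ┃         
                                       ┃         
                                       ┃#define M
                                       ┃typedef s
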